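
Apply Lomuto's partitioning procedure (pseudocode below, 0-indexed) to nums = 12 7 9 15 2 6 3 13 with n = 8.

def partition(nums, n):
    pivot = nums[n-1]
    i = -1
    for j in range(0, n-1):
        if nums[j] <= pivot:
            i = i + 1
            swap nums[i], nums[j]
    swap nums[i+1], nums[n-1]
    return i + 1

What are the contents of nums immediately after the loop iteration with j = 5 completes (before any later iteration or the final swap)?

pivot = nums[7] = 13; i = -1
j=0: nums[0]=12 ≤ 13 → i=0, swap nums[0],nums[0] (no change) → 12 7 9 15 2 6 3 13
j=1: nums[1]=7 ≤ 13 → i=1, swap nums[1],nums[1] (no change) → 12 7 9 15 2 6 3 13
j=2: nums[2]=9 ≤ 13 → i=2, swap nums[2],nums[2] (no change) → 12 7 9 15 2 6 3 13
j=3: nums[3]=15 > 13 → no swap
j=4: nums[4]=2 ≤ 13 → i=3, swap nums[3],nums[4] → 12 7 9 2 15 6 3 13
j=5: nums[5]=6 ≤ 13 → i=4, swap nums[4],nums[5] → 12 7 9 2 6 15 3 13
(after j=5) nums = 12 7 9 2 6 15 3 13

12 7 9 2 6 15 3 13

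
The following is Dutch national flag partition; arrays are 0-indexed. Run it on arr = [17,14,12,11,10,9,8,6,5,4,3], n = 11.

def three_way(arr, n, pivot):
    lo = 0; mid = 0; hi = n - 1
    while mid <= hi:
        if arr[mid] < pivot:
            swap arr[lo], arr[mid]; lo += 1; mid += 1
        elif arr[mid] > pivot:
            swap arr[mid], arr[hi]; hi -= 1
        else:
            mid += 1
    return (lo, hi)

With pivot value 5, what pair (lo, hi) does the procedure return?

lo=0 mid=0 hi=10
17>5: swap(0,10), hi=9 ⇒ [3,14,12,11,10,9,8,6,5,4,17]
3<5: swap(0,0), lo=1 mid=1 ⇒ [3,14,12,11,10,9,8,6,5,4,17]
14>5: swap(1,9), hi=8 ⇒ [3,4,12,11,10,9,8,6,5,14,17]
4<5: swap(1,1), lo=2 mid=2 ⇒ [3,4,12,11,10,9,8,6,5,14,17]
12>5: swap(2,8), hi=7 ⇒ [3,4,5,11,10,9,8,6,12,14,17]
5=5: mid=3
11>5: swap(3,7), hi=6 ⇒ [3,4,5,6,10,9,8,11,12,14,17]
6>5: swap(3,6), hi=5 ⇒ [3,4,5,8,10,9,6,11,12,14,17]
8>5: swap(3,5), hi=4 ⇒ [3,4,5,9,10,8,6,11,12,14,17]
9>5: swap(3,4), hi=3 ⇒ [3,4,5,10,9,8,6,11,12,14,17]
10>5: swap(3,3), hi=2 ⇒ [3,4,5,10,9,8,6,11,12,14,17]
done. lo=2 hi=2; arr=[3,4,5,10,9,8,6,11,12,14,17]

(2, 2)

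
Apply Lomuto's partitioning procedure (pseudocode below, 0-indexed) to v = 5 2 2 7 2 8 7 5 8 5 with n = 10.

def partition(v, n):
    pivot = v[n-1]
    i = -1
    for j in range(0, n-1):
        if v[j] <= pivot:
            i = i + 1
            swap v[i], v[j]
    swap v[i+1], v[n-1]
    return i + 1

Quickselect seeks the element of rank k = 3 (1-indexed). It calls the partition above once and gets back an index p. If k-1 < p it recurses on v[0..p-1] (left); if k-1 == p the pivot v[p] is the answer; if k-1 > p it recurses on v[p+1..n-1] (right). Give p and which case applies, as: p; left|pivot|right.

pivot = v[9] = 5; i = -1
j=0: v[0]=5 ≤ 5 → i=0, swap v[0],v[0] (no change) → 5 2 2 7 2 8 7 5 8 5
j=1: v[1]=2 ≤ 5 → i=1, swap v[1],v[1] (no change) → 5 2 2 7 2 8 7 5 8 5
j=2: v[2]=2 ≤ 5 → i=2, swap v[2],v[2] (no change) → 5 2 2 7 2 8 7 5 8 5
j=3: v[3]=7 > 5 → no swap
j=4: v[4]=2 ≤ 5 → i=3, swap v[3],v[4] → 5 2 2 2 7 8 7 5 8 5
j=5: v[5]=8 > 5 → no swap
j=6: v[6]=7 > 5 → no swap
j=7: v[7]=5 ≤ 5 → i=4, swap v[4],v[7] → 5 2 2 2 5 8 7 7 8 5
j=8: v[8]=8 > 5 → no swap
final swap v[5],v[9] → 5 2 2 2 5 5 7 7 8 8; return 5
p = 5; k-1 = 2 < 5 ⇒ left

5; left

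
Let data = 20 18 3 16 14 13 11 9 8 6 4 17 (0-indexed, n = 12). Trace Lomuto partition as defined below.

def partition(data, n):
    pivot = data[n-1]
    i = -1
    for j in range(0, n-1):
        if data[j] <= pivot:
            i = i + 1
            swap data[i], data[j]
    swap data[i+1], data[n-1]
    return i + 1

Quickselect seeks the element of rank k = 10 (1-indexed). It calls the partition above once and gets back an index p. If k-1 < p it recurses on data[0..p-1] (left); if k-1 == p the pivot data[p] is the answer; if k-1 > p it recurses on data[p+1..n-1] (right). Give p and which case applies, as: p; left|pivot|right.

9; pivot

pivot=17, i=-1
j=0: 20>17, skip
j=1: 18>17, skip
j=2: 3≤17, i=0, swap(0,2) ⇒ 3 18 20 16 14 13 11 9 8 6 4 17
j=3: 16≤17, i=1, swap(1,3) ⇒ 3 16 20 18 14 13 11 9 8 6 4 17
j=4: 14≤17, i=2, swap(2,4) ⇒ 3 16 14 18 20 13 11 9 8 6 4 17
j=5: 13≤17, i=3, swap(3,5) ⇒ 3 16 14 13 20 18 11 9 8 6 4 17
j=6: 11≤17, i=4, swap(4,6) ⇒ 3 16 14 13 11 18 20 9 8 6 4 17
j=7: 9≤17, i=5, swap(5,7) ⇒ 3 16 14 13 11 9 20 18 8 6 4 17
j=8: 8≤17, i=6, swap(6,8) ⇒ 3 16 14 13 11 9 8 18 20 6 4 17
j=9: 6≤17, i=7, swap(7,9) ⇒ 3 16 14 13 11 9 8 6 20 18 4 17
j=10: 4≤17, i=8, swap(8,10) ⇒ 3 16 14 13 11 9 8 6 4 18 20 17
swap(9,11) ⇒ 3 16 14 13 11 9 8 6 4 17 20 18; return 9
p = 9; k-1 = 9 == 9 ⇒ pivot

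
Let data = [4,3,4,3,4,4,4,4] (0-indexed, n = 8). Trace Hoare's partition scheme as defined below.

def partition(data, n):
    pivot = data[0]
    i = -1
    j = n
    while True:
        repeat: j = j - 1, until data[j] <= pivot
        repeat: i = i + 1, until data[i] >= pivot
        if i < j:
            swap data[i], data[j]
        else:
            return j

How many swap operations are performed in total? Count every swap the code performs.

pivot=4
j stops at 7 (4), i stops at 0 (4); swap ⇒ [4,3,4,3,4,4,4,4]
j stops at 6 (4), i stops at 2 (4); swap ⇒ [4,3,4,3,4,4,4,4]
j stops at 5 (4), i stops at 4 (4); swap ⇒ [4,3,4,3,4,4,4,4]
j stops at 4, i stops at 5; i≥j ⇒ return 4. data=[4,3,4,3,4,4,4,4]

3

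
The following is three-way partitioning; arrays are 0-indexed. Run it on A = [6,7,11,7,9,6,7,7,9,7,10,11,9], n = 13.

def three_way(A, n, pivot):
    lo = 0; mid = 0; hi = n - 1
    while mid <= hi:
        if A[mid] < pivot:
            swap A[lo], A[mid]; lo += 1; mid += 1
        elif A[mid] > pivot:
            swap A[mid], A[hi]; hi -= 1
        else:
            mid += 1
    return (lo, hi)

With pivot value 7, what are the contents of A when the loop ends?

pivot = 7; lo=0, mid=0, hi=12
A[mid]=6<7: swap A[0],A[0]; lo=1,mid=1 → [6,7,11,7,9,6,7,7,9,7,10,11,9]
A[mid]=7=7: mid=2
A[mid]=11>7: swap A[2],A[12]; hi=11 → [6,7,9,7,9,6,7,7,9,7,10,11,11]
A[mid]=9>7: swap A[2],A[11]; hi=10 → [6,7,11,7,9,6,7,7,9,7,10,9,11]
A[mid]=11>7: swap A[2],A[10]; hi=9 → [6,7,10,7,9,6,7,7,9,7,11,9,11]
A[mid]=10>7: swap A[2],A[9]; hi=8 → [6,7,7,7,9,6,7,7,9,10,11,9,11]
A[mid]=7=7: mid=3
A[mid]=7=7: mid=4
A[mid]=9>7: swap A[4],A[8]; hi=7 → [6,7,7,7,9,6,7,7,9,10,11,9,11]
A[mid]=9>7: swap A[4],A[7]; hi=6 → [6,7,7,7,7,6,7,9,9,10,11,9,11]
A[mid]=7=7: mid=5
A[mid]=6<7: swap A[1],A[5]; lo=2,mid=6 → [6,6,7,7,7,7,7,9,9,10,11,9,11]
A[mid]=7=7: mid=7
end: lo=2, hi=6; A = [6,6,7,7,7,7,7,9,9,10,11,9,11]

[6,6,7,7,7,7,7,9,9,10,11,9,11]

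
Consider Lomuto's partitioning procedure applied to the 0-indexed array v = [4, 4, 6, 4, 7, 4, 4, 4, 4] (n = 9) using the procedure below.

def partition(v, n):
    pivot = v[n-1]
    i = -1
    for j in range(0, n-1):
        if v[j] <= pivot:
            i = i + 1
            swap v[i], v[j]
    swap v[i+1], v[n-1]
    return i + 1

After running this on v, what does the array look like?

[4, 4, 4, 4, 4, 4, 4, 6, 7]

pivot = v[8] = 4; i = -1
j=0: v[0]=4 ≤ 4 → i=0, swap v[0],v[0] (no change) → [4, 4, 6, 4, 7, 4, 4, 4, 4]
j=1: v[1]=4 ≤ 4 → i=1, swap v[1],v[1] (no change) → [4, 4, 6, 4, 7, 4, 4, 4, 4]
j=2: v[2]=6 > 4 → no swap
j=3: v[3]=4 ≤ 4 → i=2, swap v[2],v[3] → [4, 4, 4, 6, 7, 4, 4, 4, 4]
j=4: v[4]=7 > 4 → no swap
j=5: v[5]=4 ≤ 4 → i=3, swap v[3],v[5] → [4, 4, 4, 4, 7, 6, 4, 4, 4]
j=6: v[6]=4 ≤ 4 → i=4, swap v[4],v[6] → [4, 4, 4, 4, 4, 6, 7, 4, 4]
j=7: v[7]=4 ≤ 4 → i=5, swap v[5],v[7] → [4, 4, 4, 4, 4, 4, 7, 6, 4]
final swap v[6],v[8] → [4, 4, 4, 4, 4, 4, 4, 6, 7]; return 6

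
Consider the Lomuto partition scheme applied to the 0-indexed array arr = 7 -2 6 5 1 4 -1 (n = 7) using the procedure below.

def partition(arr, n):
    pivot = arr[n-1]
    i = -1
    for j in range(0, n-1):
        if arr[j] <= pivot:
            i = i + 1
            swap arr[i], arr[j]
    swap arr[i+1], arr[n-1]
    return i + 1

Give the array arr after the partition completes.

-2 -1 6 5 1 4 7

pivot = arr[6] = -1; i = -1
j=0: arr[0]=7 > -1 → no swap
j=1: arr[1]=-2 ≤ -1 → i=0, swap arr[0],arr[1] → -2 7 6 5 1 4 -1
j=2: arr[2]=6 > -1 → no swap
j=3: arr[3]=5 > -1 → no swap
j=4: arr[4]=1 > -1 → no swap
j=5: arr[5]=4 > -1 → no swap
final swap arr[1],arr[6] → -2 -1 6 5 1 4 7; return 1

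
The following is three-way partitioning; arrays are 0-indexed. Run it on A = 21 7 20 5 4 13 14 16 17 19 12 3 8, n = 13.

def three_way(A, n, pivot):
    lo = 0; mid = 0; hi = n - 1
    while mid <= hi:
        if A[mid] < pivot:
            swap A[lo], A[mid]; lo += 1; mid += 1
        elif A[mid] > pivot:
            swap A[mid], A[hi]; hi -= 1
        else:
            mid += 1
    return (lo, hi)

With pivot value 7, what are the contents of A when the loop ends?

pivot = 7; lo=0, mid=0, hi=12
A[mid]=21>7: swap A[0],A[12]; hi=11 → 8 7 20 5 4 13 14 16 17 19 12 3 21
A[mid]=8>7: swap A[0],A[11]; hi=10 → 3 7 20 5 4 13 14 16 17 19 12 8 21
A[mid]=3<7: swap A[0],A[0]; lo=1,mid=1 → 3 7 20 5 4 13 14 16 17 19 12 8 21
A[mid]=7=7: mid=2
A[mid]=20>7: swap A[2],A[10]; hi=9 → 3 7 12 5 4 13 14 16 17 19 20 8 21
A[mid]=12>7: swap A[2],A[9]; hi=8 → 3 7 19 5 4 13 14 16 17 12 20 8 21
A[mid]=19>7: swap A[2],A[8]; hi=7 → 3 7 17 5 4 13 14 16 19 12 20 8 21
A[mid]=17>7: swap A[2],A[7]; hi=6 → 3 7 16 5 4 13 14 17 19 12 20 8 21
A[mid]=16>7: swap A[2],A[6]; hi=5 → 3 7 14 5 4 13 16 17 19 12 20 8 21
A[mid]=14>7: swap A[2],A[5]; hi=4 → 3 7 13 5 4 14 16 17 19 12 20 8 21
A[mid]=13>7: swap A[2],A[4]; hi=3 → 3 7 4 5 13 14 16 17 19 12 20 8 21
A[mid]=4<7: swap A[1],A[2]; lo=2,mid=3 → 3 4 7 5 13 14 16 17 19 12 20 8 21
A[mid]=5<7: swap A[2],A[3]; lo=3,mid=4 → 3 4 5 7 13 14 16 17 19 12 20 8 21
end: lo=3, hi=3; A = 3 4 5 7 13 14 16 17 19 12 20 8 21

3 4 5 7 13 14 16 17 19 12 20 8 21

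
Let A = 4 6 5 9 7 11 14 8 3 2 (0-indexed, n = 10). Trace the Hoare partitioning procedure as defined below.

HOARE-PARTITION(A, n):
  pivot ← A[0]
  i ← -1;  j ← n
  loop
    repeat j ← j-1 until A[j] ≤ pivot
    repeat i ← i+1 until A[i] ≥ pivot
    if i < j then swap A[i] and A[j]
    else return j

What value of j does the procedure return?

pivot=4
j stops at 9 (2), i stops at 0 (4); swap ⇒ 2 6 5 9 7 11 14 8 3 4
j stops at 8 (3), i stops at 1 (6); swap ⇒ 2 3 5 9 7 11 14 8 6 4
j stops at 1, i stops at 2; i≥j ⇒ return 1. A=2 3 5 9 7 11 14 8 6 4

1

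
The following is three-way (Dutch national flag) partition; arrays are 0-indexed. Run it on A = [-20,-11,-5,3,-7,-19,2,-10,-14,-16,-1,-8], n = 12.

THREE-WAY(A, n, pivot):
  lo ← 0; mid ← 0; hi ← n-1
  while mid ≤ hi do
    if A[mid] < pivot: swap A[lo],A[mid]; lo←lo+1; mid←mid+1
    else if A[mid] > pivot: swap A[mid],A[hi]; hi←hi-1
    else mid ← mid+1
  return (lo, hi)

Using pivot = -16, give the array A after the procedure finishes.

lo=0 mid=0 hi=11
-20<-16: swap(0,0), lo=1 mid=1 ⇒ [-20,-11,-5,3,-7,-19,2,-10,-14,-16,-1,-8]
-11>-16: swap(1,11), hi=10 ⇒ [-20,-8,-5,3,-7,-19,2,-10,-14,-16,-1,-11]
-8>-16: swap(1,10), hi=9 ⇒ [-20,-1,-5,3,-7,-19,2,-10,-14,-16,-8,-11]
-1>-16: swap(1,9), hi=8 ⇒ [-20,-16,-5,3,-7,-19,2,-10,-14,-1,-8,-11]
-16=-16: mid=2
-5>-16: swap(2,8), hi=7 ⇒ [-20,-16,-14,3,-7,-19,2,-10,-5,-1,-8,-11]
-14>-16: swap(2,7), hi=6 ⇒ [-20,-16,-10,3,-7,-19,2,-14,-5,-1,-8,-11]
-10>-16: swap(2,6), hi=5 ⇒ [-20,-16,2,3,-7,-19,-10,-14,-5,-1,-8,-11]
2>-16: swap(2,5), hi=4 ⇒ [-20,-16,-19,3,-7,2,-10,-14,-5,-1,-8,-11]
-19<-16: swap(1,2), lo=2 mid=3 ⇒ [-20,-19,-16,3,-7,2,-10,-14,-5,-1,-8,-11]
3>-16: swap(3,4), hi=3 ⇒ [-20,-19,-16,-7,3,2,-10,-14,-5,-1,-8,-11]
-7>-16: swap(3,3), hi=2 ⇒ [-20,-19,-16,-7,3,2,-10,-14,-5,-1,-8,-11]
done. lo=2 hi=2; A=[-20,-19,-16,-7,3,2,-10,-14,-5,-1,-8,-11]

[-20,-19,-16,-7,3,2,-10,-14,-5,-1,-8,-11]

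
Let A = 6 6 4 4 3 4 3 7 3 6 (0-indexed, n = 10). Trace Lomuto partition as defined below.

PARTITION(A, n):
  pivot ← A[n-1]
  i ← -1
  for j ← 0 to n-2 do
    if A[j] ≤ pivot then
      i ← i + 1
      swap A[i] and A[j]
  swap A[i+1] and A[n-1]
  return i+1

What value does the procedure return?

pivot=6, i=-1
j=0: 6≤6, i=0, swap(0,0) ⇒ 6 6 4 4 3 4 3 7 3 6
j=1: 6≤6, i=1, swap(1,1) ⇒ 6 6 4 4 3 4 3 7 3 6
j=2: 4≤6, i=2, swap(2,2) ⇒ 6 6 4 4 3 4 3 7 3 6
j=3: 4≤6, i=3, swap(3,3) ⇒ 6 6 4 4 3 4 3 7 3 6
j=4: 3≤6, i=4, swap(4,4) ⇒ 6 6 4 4 3 4 3 7 3 6
j=5: 4≤6, i=5, swap(5,5) ⇒ 6 6 4 4 3 4 3 7 3 6
j=6: 3≤6, i=6, swap(6,6) ⇒ 6 6 4 4 3 4 3 7 3 6
j=7: 7>6, skip
j=8: 3≤6, i=7, swap(7,8) ⇒ 6 6 4 4 3 4 3 3 7 6
swap(8,9) ⇒ 6 6 4 4 3 4 3 3 6 7; return 8

8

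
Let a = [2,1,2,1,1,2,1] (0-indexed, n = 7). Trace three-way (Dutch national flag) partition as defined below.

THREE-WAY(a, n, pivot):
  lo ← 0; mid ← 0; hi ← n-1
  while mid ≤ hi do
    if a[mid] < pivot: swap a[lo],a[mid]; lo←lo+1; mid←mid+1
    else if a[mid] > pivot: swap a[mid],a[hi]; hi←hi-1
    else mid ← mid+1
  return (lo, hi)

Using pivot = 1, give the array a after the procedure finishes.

[1,1,1,1,2,2,2]

lo=0 mid=0 hi=6
2>1: swap(0,6), hi=5 ⇒ [1,1,2,1,1,2,2]
1=1: mid=1
1=1: mid=2
2>1: swap(2,5), hi=4 ⇒ [1,1,2,1,1,2,2]
2>1: swap(2,4), hi=3 ⇒ [1,1,1,1,2,2,2]
1=1: mid=3
1=1: mid=4
done. lo=0 hi=3; a=[1,1,1,1,2,2,2]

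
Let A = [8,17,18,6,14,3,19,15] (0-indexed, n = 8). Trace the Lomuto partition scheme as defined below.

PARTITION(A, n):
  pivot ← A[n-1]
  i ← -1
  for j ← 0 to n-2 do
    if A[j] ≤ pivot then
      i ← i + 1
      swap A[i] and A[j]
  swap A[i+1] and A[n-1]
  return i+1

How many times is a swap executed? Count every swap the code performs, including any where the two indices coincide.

5

pivot = A[7] = 15; i = -1
j=0: A[0]=8 ≤ 15 → i=0, swap A[0],A[0] (no change) → [8,17,18,6,14,3,19,15]
j=1: A[1]=17 > 15 → no swap
j=2: A[2]=18 > 15 → no swap
j=3: A[3]=6 ≤ 15 → i=1, swap A[1],A[3] → [8,6,18,17,14,3,19,15]
j=4: A[4]=14 ≤ 15 → i=2, swap A[2],A[4] → [8,6,14,17,18,3,19,15]
j=5: A[5]=3 ≤ 15 → i=3, swap A[3],A[5] → [8,6,14,3,18,17,19,15]
j=6: A[6]=19 > 15 → no swap
final swap A[4],A[7] → [8,6,14,3,15,17,19,18]; return 4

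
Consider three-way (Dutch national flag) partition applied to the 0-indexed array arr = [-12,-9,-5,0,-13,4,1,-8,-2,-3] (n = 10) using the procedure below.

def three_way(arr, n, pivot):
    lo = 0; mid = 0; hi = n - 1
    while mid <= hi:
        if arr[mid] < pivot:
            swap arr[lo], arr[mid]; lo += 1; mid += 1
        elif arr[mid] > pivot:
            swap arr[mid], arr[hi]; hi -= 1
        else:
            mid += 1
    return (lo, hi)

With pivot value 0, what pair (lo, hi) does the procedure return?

(7, 7)

lo=0 mid=0 hi=9
-12<0: swap(0,0), lo=1 mid=1 ⇒ [-12,-9,-5,0,-13,4,1,-8,-2,-3]
-9<0: swap(1,1), lo=2 mid=2 ⇒ [-12,-9,-5,0,-13,4,1,-8,-2,-3]
-5<0: swap(2,2), lo=3 mid=3 ⇒ [-12,-9,-5,0,-13,4,1,-8,-2,-3]
0=0: mid=4
-13<0: swap(3,4), lo=4 mid=5 ⇒ [-12,-9,-5,-13,0,4,1,-8,-2,-3]
4>0: swap(5,9), hi=8 ⇒ [-12,-9,-5,-13,0,-3,1,-8,-2,4]
-3<0: swap(4,5), lo=5 mid=6 ⇒ [-12,-9,-5,-13,-3,0,1,-8,-2,4]
1>0: swap(6,8), hi=7 ⇒ [-12,-9,-5,-13,-3,0,-2,-8,1,4]
-2<0: swap(5,6), lo=6 mid=7 ⇒ [-12,-9,-5,-13,-3,-2,0,-8,1,4]
-8<0: swap(6,7), lo=7 mid=8 ⇒ [-12,-9,-5,-13,-3,-2,-8,0,1,4]
done. lo=7 hi=7; arr=[-12,-9,-5,-13,-3,-2,-8,0,1,4]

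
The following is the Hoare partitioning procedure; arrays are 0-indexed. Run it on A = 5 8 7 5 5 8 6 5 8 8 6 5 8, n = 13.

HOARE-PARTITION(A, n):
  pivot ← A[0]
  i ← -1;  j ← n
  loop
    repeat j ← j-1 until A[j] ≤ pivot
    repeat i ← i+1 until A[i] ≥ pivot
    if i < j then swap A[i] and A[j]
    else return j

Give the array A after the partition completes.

5 5 5 5 7 8 6 8 8 8 6 5 8

pivot = A[0] = 5; i = -1, j = 13
j→11 (A[11]=5≤5), i→0 (A[0]=5≥5); i<j, swap → 5 8 7 5 5 8 6 5 8 8 6 5 8
j→7 (A[7]=5≤5), i→1 (A[1]=8≥5); i<j, swap → 5 5 7 5 5 8 6 8 8 8 6 5 8
j→4 (A[4]=5≤5), i→2 (A[2]=7≥5); i<j, swap → 5 5 5 5 7 8 6 8 8 8 6 5 8
j→3, i→3; i≥j, return j=3. A = 5 5 5 5 7 8 6 8 8 8 6 5 8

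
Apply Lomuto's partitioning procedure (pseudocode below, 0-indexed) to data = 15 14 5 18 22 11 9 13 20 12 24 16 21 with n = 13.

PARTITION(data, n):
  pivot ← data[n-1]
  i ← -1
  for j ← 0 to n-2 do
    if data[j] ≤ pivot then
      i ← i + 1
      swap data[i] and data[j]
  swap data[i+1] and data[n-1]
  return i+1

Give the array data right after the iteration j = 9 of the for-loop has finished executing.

15 14 5 18 11 9 13 20 12 22 24 16 21

pivot = data[12] = 21; i = -1
j=0: data[0]=15 ≤ 21 → i=0, swap data[0],data[0] (no change) → 15 14 5 18 22 11 9 13 20 12 24 16 21
j=1: data[1]=14 ≤ 21 → i=1, swap data[1],data[1] (no change) → 15 14 5 18 22 11 9 13 20 12 24 16 21
j=2: data[2]=5 ≤ 21 → i=2, swap data[2],data[2] (no change) → 15 14 5 18 22 11 9 13 20 12 24 16 21
j=3: data[3]=18 ≤ 21 → i=3, swap data[3],data[3] (no change) → 15 14 5 18 22 11 9 13 20 12 24 16 21
j=4: data[4]=22 > 21 → no swap
j=5: data[5]=11 ≤ 21 → i=4, swap data[4],data[5] → 15 14 5 18 11 22 9 13 20 12 24 16 21
j=6: data[6]=9 ≤ 21 → i=5, swap data[5],data[6] → 15 14 5 18 11 9 22 13 20 12 24 16 21
j=7: data[7]=13 ≤ 21 → i=6, swap data[6],data[7] → 15 14 5 18 11 9 13 22 20 12 24 16 21
j=8: data[8]=20 ≤ 21 → i=7, swap data[7],data[8] → 15 14 5 18 11 9 13 20 22 12 24 16 21
j=9: data[9]=12 ≤ 21 → i=8, swap data[8],data[9] → 15 14 5 18 11 9 13 20 12 22 24 16 21
(after j=9) data = 15 14 5 18 11 9 13 20 12 22 24 16 21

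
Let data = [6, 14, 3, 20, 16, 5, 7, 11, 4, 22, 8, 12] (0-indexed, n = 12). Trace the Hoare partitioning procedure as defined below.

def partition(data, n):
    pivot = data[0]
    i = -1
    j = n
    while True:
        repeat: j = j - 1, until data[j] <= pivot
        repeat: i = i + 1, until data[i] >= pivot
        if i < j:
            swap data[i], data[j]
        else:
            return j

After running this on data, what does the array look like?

pivot = data[0] = 6; i = -1, j = 12
j→8 (data[8]=4≤6), i→0 (data[0]=6≥6); i<j, swap → [4, 14, 3, 20, 16, 5, 7, 11, 6, 22, 8, 12]
j→5 (data[5]=5≤6), i→1 (data[1]=14≥6); i<j, swap → [4, 5, 3, 20, 16, 14, 7, 11, 6, 22, 8, 12]
j→2, i→3; i≥j, return j=2. data = [4, 5, 3, 20, 16, 14, 7, 11, 6, 22, 8, 12]

[4, 5, 3, 20, 16, 14, 7, 11, 6, 22, 8, 12]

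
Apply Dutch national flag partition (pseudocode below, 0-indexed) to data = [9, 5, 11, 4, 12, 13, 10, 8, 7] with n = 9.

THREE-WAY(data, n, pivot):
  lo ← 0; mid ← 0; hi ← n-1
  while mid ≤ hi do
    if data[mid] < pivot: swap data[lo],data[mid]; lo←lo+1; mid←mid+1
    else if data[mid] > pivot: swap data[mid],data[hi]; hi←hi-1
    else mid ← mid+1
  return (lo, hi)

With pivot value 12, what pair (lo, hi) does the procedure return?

(7, 7)

lo=0 mid=0 hi=8
9<12: swap(0,0), lo=1 mid=1 ⇒ [9, 5, 11, 4, 12, 13, 10, 8, 7]
5<12: swap(1,1), lo=2 mid=2 ⇒ [9, 5, 11, 4, 12, 13, 10, 8, 7]
11<12: swap(2,2), lo=3 mid=3 ⇒ [9, 5, 11, 4, 12, 13, 10, 8, 7]
4<12: swap(3,3), lo=4 mid=4 ⇒ [9, 5, 11, 4, 12, 13, 10, 8, 7]
12=12: mid=5
13>12: swap(5,8), hi=7 ⇒ [9, 5, 11, 4, 12, 7, 10, 8, 13]
7<12: swap(4,5), lo=5 mid=6 ⇒ [9, 5, 11, 4, 7, 12, 10, 8, 13]
10<12: swap(5,6), lo=6 mid=7 ⇒ [9, 5, 11, 4, 7, 10, 12, 8, 13]
8<12: swap(6,7), lo=7 mid=8 ⇒ [9, 5, 11, 4, 7, 10, 8, 12, 13]
done. lo=7 hi=7; data=[9, 5, 11, 4, 7, 10, 8, 12, 13]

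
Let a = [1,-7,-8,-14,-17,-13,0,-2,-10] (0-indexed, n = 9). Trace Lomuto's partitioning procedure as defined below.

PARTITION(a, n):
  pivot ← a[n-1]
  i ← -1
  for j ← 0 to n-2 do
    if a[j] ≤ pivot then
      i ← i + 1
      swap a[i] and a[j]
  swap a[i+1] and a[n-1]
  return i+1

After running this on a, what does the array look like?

pivot=-10, i=-1
j=0: 1>-10, skip
j=1: -7>-10, skip
j=2: -8>-10, skip
j=3: -14≤-10, i=0, swap(0,3) ⇒ [-14,-7,-8,1,-17,-13,0,-2,-10]
j=4: -17≤-10, i=1, swap(1,4) ⇒ [-14,-17,-8,1,-7,-13,0,-2,-10]
j=5: -13≤-10, i=2, swap(2,5) ⇒ [-14,-17,-13,1,-7,-8,0,-2,-10]
j=6: 0>-10, skip
j=7: -2>-10, skip
swap(3,8) ⇒ [-14,-17,-13,-10,-7,-8,0,-2,1]; return 3

[-14,-17,-13,-10,-7,-8,0,-2,1]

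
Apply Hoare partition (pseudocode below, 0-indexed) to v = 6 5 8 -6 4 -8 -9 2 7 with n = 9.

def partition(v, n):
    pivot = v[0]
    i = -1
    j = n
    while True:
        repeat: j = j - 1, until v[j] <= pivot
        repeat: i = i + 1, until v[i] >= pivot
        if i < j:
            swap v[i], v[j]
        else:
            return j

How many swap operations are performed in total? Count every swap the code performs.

pivot=6
j stops at 7 (2), i stops at 0 (6); swap ⇒ 2 5 8 -6 4 -8 -9 6 7
j stops at 6 (-9), i stops at 2 (8); swap ⇒ 2 5 -9 -6 4 -8 8 6 7
j stops at 5, i stops at 6; i≥j ⇒ return 5. v=2 5 -9 -6 4 -8 8 6 7

2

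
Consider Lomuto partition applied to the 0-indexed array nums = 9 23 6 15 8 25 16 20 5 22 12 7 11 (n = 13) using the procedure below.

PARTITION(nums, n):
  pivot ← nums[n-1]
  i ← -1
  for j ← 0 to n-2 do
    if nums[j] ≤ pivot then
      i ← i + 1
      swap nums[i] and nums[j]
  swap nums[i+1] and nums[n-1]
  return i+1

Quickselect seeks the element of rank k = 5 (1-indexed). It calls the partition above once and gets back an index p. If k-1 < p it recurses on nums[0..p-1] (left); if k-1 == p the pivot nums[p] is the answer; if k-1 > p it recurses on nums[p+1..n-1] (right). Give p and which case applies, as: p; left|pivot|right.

5; left

pivot = nums[12] = 11; i = -1
j=0: nums[0]=9 ≤ 11 → i=0, swap nums[0],nums[0] (no change) → 9 23 6 15 8 25 16 20 5 22 12 7 11
j=1: nums[1]=23 > 11 → no swap
j=2: nums[2]=6 ≤ 11 → i=1, swap nums[1],nums[2] → 9 6 23 15 8 25 16 20 5 22 12 7 11
j=3: nums[3]=15 > 11 → no swap
j=4: nums[4]=8 ≤ 11 → i=2, swap nums[2],nums[4] → 9 6 8 15 23 25 16 20 5 22 12 7 11
j=5: nums[5]=25 > 11 → no swap
j=6: nums[6]=16 > 11 → no swap
j=7: nums[7]=20 > 11 → no swap
j=8: nums[8]=5 ≤ 11 → i=3, swap nums[3],nums[8] → 9 6 8 5 23 25 16 20 15 22 12 7 11
j=9: nums[9]=22 > 11 → no swap
j=10: nums[10]=12 > 11 → no swap
j=11: nums[11]=7 ≤ 11 → i=4, swap nums[4],nums[11] → 9 6 8 5 7 25 16 20 15 22 12 23 11
final swap nums[5],nums[12] → 9 6 8 5 7 11 16 20 15 22 12 23 25; return 5
p = 5; k-1 = 4 < 5 ⇒ left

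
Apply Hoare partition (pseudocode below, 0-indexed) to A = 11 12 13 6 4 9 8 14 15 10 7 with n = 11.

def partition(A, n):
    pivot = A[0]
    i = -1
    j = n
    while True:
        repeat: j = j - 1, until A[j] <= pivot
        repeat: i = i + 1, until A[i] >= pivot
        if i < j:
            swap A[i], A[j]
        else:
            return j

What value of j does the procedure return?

5

pivot=11
j stops at 10 (7), i stops at 0 (11); swap ⇒ 7 12 13 6 4 9 8 14 15 10 11
j stops at 9 (10), i stops at 1 (12); swap ⇒ 7 10 13 6 4 9 8 14 15 12 11
j stops at 6 (8), i stops at 2 (13); swap ⇒ 7 10 8 6 4 9 13 14 15 12 11
j stops at 5, i stops at 6; i≥j ⇒ return 5. A=7 10 8 6 4 9 13 14 15 12 11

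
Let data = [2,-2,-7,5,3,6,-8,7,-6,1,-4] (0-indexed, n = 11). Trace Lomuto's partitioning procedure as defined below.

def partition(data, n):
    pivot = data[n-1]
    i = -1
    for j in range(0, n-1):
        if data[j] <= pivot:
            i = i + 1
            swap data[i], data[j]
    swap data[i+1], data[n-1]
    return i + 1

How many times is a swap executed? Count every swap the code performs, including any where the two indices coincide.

pivot = data[10] = -4; i = -1
j=0: data[0]=2 > -4 → no swap
j=1: data[1]=-2 > -4 → no swap
j=2: data[2]=-7 ≤ -4 → i=0, swap data[0],data[2] → [-7,-2,2,5,3,6,-8,7,-6,1,-4]
j=3: data[3]=5 > -4 → no swap
j=4: data[4]=3 > -4 → no swap
j=5: data[5]=6 > -4 → no swap
j=6: data[6]=-8 ≤ -4 → i=1, swap data[1],data[6] → [-7,-8,2,5,3,6,-2,7,-6,1,-4]
j=7: data[7]=7 > -4 → no swap
j=8: data[8]=-6 ≤ -4 → i=2, swap data[2],data[8] → [-7,-8,-6,5,3,6,-2,7,2,1,-4]
j=9: data[9]=1 > -4 → no swap
final swap data[3],data[10] → [-7,-8,-6,-4,3,6,-2,7,2,1,5]; return 3

4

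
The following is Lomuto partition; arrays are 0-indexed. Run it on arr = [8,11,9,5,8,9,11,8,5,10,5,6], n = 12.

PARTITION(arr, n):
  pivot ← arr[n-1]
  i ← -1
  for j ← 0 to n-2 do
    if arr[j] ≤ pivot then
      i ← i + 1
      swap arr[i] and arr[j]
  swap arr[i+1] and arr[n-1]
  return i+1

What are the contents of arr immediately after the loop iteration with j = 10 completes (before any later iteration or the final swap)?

[5,5,5,8,8,9,11,8,11,10,9,6]

pivot = arr[11] = 6; i = -1
j=0: arr[0]=8 > 6 → no swap
j=1: arr[1]=11 > 6 → no swap
j=2: arr[2]=9 > 6 → no swap
j=3: arr[3]=5 ≤ 6 → i=0, swap arr[0],arr[3] → [5,11,9,8,8,9,11,8,5,10,5,6]
j=4: arr[4]=8 > 6 → no swap
j=5: arr[5]=9 > 6 → no swap
j=6: arr[6]=11 > 6 → no swap
j=7: arr[7]=8 > 6 → no swap
j=8: arr[8]=5 ≤ 6 → i=1, swap arr[1],arr[8] → [5,5,9,8,8,9,11,8,11,10,5,6]
j=9: arr[9]=10 > 6 → no swap
j=10: arr[10]=5 ≤ 6 → i=2, swap arr[2],arr[10] → [5,5,5,8,8,9,11,8,11,10,9,6]
(after j=10) arr = [5,5,5,8,8,9,11,8,11,10,9,6]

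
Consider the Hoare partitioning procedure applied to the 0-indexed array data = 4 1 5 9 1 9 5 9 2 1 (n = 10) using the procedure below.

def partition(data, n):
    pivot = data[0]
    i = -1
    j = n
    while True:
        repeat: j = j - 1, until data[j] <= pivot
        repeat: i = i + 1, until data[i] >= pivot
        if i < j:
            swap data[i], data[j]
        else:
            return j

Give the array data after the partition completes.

1 1 2 1 9 9 5 9 5 4

pivot = data[0] = 4; i = -1, j = 10
j→9 (data[9]=1≤4), i→0 (data[0]=4≥4); i<j, swap → 1 1 5 9 1 9 5 9 2 4
j→8 (data[8]=2≤4), i→2 (data[2]=5≥4); i<j, swap → 1 1 2 9 1 9 5 9 5 4
j→4 (data[4]=1≤4), i→3 (data[3]=9≥4); i<j, swap → 1 1 2 1 9 9 5 9 5 4
j→3, i→4; i≥j, return j=3. data = 1 1 2 1 9 9 5 9 5 4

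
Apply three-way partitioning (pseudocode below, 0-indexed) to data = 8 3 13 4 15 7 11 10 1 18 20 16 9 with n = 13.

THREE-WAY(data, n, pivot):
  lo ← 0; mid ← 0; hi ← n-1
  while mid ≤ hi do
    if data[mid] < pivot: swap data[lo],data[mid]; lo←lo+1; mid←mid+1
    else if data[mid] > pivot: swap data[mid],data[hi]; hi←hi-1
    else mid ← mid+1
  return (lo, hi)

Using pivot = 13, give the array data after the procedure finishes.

lo=0 mid=0 hi=12
8<13: swap(0,0), lo=1 mid=1 ⇒ 8 3 13 4 15 7 11 10 1 18 20 16 9
3<13: swap(1,1), lo=2 mid=2 ⇒ 8 3 13 4 15 7 11 10 1 18 20 16 9
13=13: mid=3
4<13: swap(2,3), lo=3 mid=4 ⇒ 8 3 4 13 15 7 11 10 1 18 20 16 9
15>13: swap(4,12), hi=11 ⇒ 8 3 4 13 9 7 11 10 1 18 20 16 15
9<13: swap(3,4), lo=4 mid=5 ⇒ 8 3 4 9 13 7 11 10 1 18 20 16 15
7<13: swap(4,5), lo=5 mid=6 ⇒ 8 3 4 9 7 13 11 10 1 18 20 16 15
11<13: swap(5,6), lo=6 mid=7 ⇒ 8 3 4 9 7 11 13 10 1 18 20 16 15
10<13: swap(6,7), lo=7 mid=8 ⇒ 8 3 4 9 7 11 10 13 1 18 20 16 15
1<13: swap(7,8), lo=8 mid=9 ⇒ 8 3 4 9 7 11 10 1 13 18 20 16 15
18>13: swap(9,11), hi=10 ⇒ 8 3 4 9 7 11 10 1 13 16 20 18 15
16>13: swap(9,10), hi=9 ⇒ 8 3 4 9 7 11 10 1 13 20 16 18 15
20>13: swap(9,9), hi=8 ⇒ 8 3 4 9 7 11 10 1 13 20 16 18 15
done. lo=8 hi=8; data=8 3 4 9 7 11 10 1 13 20 16 18 15

8 3 4 9 7 11 10 1 13 20 16 18 15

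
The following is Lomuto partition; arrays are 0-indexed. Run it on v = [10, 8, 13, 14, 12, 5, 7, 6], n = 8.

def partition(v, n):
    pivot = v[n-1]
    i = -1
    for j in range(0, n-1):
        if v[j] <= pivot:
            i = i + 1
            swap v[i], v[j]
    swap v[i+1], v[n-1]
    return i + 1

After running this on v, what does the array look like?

pivot=6, i=-1
j=0: 10>6, skip
j=1: 8>6, skip
j=2: 13>6, skip
j=3: 14>6, skip
j=4: 12>6, skip
j=5: 5≤6, i=0, swap(0,5) ⇒ [5, 8, 13, 14, 12, 10, 7, 6]
j=6: 7>6, skip
swap(1,7) ⇒ [5, 6, 13, 14, 12, 10, 7, 8]; return 1

[5, 6, 13, 14, 12, 10, 7, 8]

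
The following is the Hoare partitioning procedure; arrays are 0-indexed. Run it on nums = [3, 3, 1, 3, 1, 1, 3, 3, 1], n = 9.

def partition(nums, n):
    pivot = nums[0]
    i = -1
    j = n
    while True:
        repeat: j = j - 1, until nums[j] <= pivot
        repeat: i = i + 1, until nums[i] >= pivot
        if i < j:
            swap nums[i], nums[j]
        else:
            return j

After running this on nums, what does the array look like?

pivot=3
j stops at 8 (1), i stops at 0 (3); swap ⇒ [1, 3, 1, 3, 1, 1, 3, 3, 3]
j stops at 7 (3), i stops at 1 (3); swap ⇒ [1, 3, 1, 3, 1, 1, 3, 3, 3]
j stops at 6 (3), i stops at 3 (3); swap ⇒ [1, 3, 1, 3, 1, 1, 3, 3, 3]
j stops at 5, i stops at 6; i≥j ⇒ return 5. nums=[1, 3, 1, 3, 1, 1, 3, 3, 3]

[1, 3, 1, 3, 1, 1, 3, 3, 3]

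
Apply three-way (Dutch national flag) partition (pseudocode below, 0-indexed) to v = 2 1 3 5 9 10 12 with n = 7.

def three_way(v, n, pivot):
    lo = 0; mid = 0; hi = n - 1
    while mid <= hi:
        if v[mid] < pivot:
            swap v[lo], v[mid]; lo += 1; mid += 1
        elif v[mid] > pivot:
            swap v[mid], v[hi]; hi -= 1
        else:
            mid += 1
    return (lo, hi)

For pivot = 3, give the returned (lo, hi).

(2, 2)

lo=0 mid=0 hi=6
2<3: swap(0,0), lo=1 mid=1 ⇒ 2 1 3 5 9 10 12
1<3: swap(1,1), lo=2 mid=2 ⇒ 2 1 3 5 9 10 12
3=3: mid=3
5>3: swap(3,6), hi=5 ⇒ 2 1 3 12 9 10 5
12>3: swap(3,5), hi=4 ⇒ 2 1 3 10 9 12 5
10>3: swap(3,4), hi=3 ⇒ 2 1 3 9 10 12 5
9>3: swap(3,3), hi=2 ⇒ 2 1 3 9 10 12 5
done. lo=2 hi=2; v=2 1 3 9 10 12 5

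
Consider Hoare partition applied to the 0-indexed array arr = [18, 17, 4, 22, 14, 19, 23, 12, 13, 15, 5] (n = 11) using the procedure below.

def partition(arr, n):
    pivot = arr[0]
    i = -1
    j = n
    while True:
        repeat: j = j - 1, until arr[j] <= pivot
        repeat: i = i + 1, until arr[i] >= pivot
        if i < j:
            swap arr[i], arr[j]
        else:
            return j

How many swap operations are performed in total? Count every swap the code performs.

4

pivot = arr[0] = 18; i = -1, j = 11
j→10 (arr[10]=5≤18), i→0 (arr[0]=18≥18); i<j, swap → [5, 17, 4, 22, 14, 19, 23, 12, 13, 15, 18]
j→9 (arr[9]=15≤18), i→3 (arr[3]=22≥18); i<j, swap → [5, 17, 4, 15, 14, 19, 23, 12, 13, 22, 18]
j→8 (arr[8]=13≤18), i→5 (arr[5]=19≥18); i<j, swap → [5, 17, 4, 15, 14, 13, 23, 12, 19, 22, 18]
j→7 (arr[7]=12≤18), i→6 (arr[6]=23≥18); i<j, swap → [5, 17, 4, 15, 14, 13, 12, 23, 19, 22, 18]
j→6, i→7; i≥j, return j=6. arr = [5, 17, 4, 15, 14, 13, 12, 23, 19, 22, 18]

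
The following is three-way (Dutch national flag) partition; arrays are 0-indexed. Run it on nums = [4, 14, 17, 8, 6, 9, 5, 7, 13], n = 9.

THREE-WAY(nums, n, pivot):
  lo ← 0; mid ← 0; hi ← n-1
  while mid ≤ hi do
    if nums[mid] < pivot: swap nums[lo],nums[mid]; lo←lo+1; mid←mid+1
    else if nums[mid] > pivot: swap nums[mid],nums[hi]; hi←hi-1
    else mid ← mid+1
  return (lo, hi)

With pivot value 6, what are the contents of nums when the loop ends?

[4, 5, 6, 8, 9, 17, 7, 13, 14]

lo=0 mid=0 hi=8
4<6: swap(0,0), lo=1 mid=1 ⇒ [4, 14, 17, 8, 6, 9, 5, 7, 13]
14>6: swap(1,8), hi=7 ⇒ [4, 13, 17, 8, 6, 9, 5, 7, 14]
13>6: swap(1,7), hi=6 ⇒ [4, 7, 17, 8, 6, 9, 5, 13, 14]
7>6: swap(1,6), hi=5 ⇒ [4, 5, 17, 8, 6, 9, 7, 13, 14]
5<6: swap(1,1), lo=2 mid=2 ⇒ [4, 5, 17, 8, 6, 9, 7, 13, 14]
17>6: swap(2,5), hi=4 ⇒ [4, 5, 9, 8, 6, 17, 7, 13, 14]
9>6: swap(2,4), hi=3 ⇒ [4, 5, 6, 8, 9, 17, 7, 13, 14]
6=6: mid=3
8>6: swap(3,3), hi=2 ⇒ [4, 5, 6, 8, 9, 17, 7, 13, 14]
done. lo=2 hi=2; nums=[4, 5, 6, 8, 9, 17, 7, 13, 14]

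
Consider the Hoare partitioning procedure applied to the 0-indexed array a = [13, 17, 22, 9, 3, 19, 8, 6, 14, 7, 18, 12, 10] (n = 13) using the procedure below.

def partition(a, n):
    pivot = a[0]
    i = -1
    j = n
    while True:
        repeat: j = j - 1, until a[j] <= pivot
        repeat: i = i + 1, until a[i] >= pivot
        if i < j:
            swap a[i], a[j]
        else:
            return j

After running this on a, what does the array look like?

pivot=13
j stops at 12 (10), i stops at 0 (13); swap ⇒ [10, 17, 22, 9, 3, 19, 8, 6, 14, 7, 18, 12, 13]
j stops at 11 (12), i stops at 1 (17); swap ⇒ [10, 12, 22, 9, 3, 19, 8, 6, 14, 7, 18, 17, 13]
j stops at 9 (7), i stops at 2 (22); swap ⇒ [10, 12, 7, 9, 3, 19, 8, 6, 14, 22, 18, 17, 13]
j stops at 7 (6), i stops at 5 (19); swap ⇒ [10, 12, 7, 9, 3, 6, 8, 19, 14, 22, 18, 17, 13]
j stops at 6, i stops at 7; i≥j ⇒ return 6. a=[10, 12, 7, 9, 3, 6, 8, 19, 14, 22, 18, 17, 13]

[10, 12, 7, 9, 3, 6, 8, 19, 14, 22, 18, 17, 13]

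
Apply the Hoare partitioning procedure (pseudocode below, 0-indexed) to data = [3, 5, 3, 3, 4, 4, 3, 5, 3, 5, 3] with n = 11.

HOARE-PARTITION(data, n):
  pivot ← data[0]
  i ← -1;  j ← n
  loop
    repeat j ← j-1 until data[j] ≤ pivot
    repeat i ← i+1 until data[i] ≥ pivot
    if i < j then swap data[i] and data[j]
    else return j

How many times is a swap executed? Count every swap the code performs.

pivot = data[0] = 3; i = -1, j = 11
j→10 (data[10]=3≤3), i→0 (data[0]=3≥3); i<j, swap → [3, 5, 3, 3, 4, 4, 3, 5, 3, 5, 3]
j→8 (data[8]=3≤3), i→1 (data[1]=5≥3); i<j, swap → [3, 3, 3, 3, 4, 4, 3, 5, 5, 5, 3]
j→6 (data[6]=3≤3), i→2 (data[2]=3≥3); i<j, swap → [3, 3, 3, 3, 4, 4, 3, 5, 5, 5, 3]
j→3, i→3; i≥j, return j=3. data = [3, 3, 3, 3, 4, 4, 3, 5, 5, 5, 3]

3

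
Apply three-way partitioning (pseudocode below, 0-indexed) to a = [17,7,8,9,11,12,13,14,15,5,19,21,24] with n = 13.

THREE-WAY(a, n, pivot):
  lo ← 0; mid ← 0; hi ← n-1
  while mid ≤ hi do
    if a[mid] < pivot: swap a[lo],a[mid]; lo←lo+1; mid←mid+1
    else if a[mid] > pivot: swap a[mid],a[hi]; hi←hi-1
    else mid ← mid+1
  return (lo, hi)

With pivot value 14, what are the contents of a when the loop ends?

pivot = 14; lo=0, mid=0, hi=12
a[mid]=17>14: swap a[0],a[12]; hi=11 → [24,7,8,9,11,12,13,14,15,5,19,21,17]
a[mid]=24>14: swap a[0],a[11]; hi=10 → [21,7,8,9,11,12,13,14,15,5,19,24,17]
a[mid]=21>14: swap a[0],a[10]; hi=9 → [19,7,8,9,11,12,13,14,15,5,21,24,17]
a[mid]=19>14: swap a[0],a[9]; hi=8 → [5,7,8,9,11,12,13,14,15,19,21,24,17]
a[mid]=5<14: swap a[0],a[0]; lo=1,mid=1 → [5,7,8,9,11,12,13,14,15,19,21,24,17]
a[mid]=7<14: swap a[1],a[1]; lo=2,mid=2 → [5,7,8,9,11,12,13,14,15,19,21,24,17]
a[mid]=8<14: swap a[2],a[2]; lo=3,mid=3 → [5,7,8,9,11,12,13,14,15,19,21,24,17]
a[mid]=9<14: swap a[3],a[3]; lo=4,mid=4 → [5,7,8,9,11,12,13,14,15,19,21,24,17]
a[mid]=11<14: swap a[4],a[4]; lo=5,mid=5 → [5,7,8,9,11,12,13,14,15,19,21,24,17]
a[mid]=12<14: swap a[5],a[5]; lo=6,mid=6 → [5,7,8,9,11,12,13,14,15,19,21,24,17]
a[mid]=13<14: swap a[6],a[6]; lo=7,mid=7 → [5,7,8,9,11,12,13,14,15,19,21,24,17]
a[mid]=14=14: mid=8
a[mid]=15>14: swap a[8],a[8]; hi=7 → [5,7,8,9,11,12,13,14,15,19,21,24,17]
end: lo=7, hi=7; a = [5,7,8,9,11,12,13,14,15,19,21,24,17]

[5,7,8,9,11,12,13,14,15,19,21,24,17]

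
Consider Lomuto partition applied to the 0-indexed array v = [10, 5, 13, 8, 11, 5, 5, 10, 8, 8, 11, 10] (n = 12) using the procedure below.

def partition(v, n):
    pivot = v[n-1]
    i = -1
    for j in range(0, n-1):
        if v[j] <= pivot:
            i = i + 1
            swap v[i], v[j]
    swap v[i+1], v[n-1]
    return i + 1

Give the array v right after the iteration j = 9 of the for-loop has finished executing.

pivot=10, i=-1
j=0: 10≤10, i=0, swap(0,0) ⇒ [10, 5, 13, 8, 11, 5, 5, 10, 8, 8, 11, 10]
j=1: 5≤10, i=1, swap(1,1) ⇒ [10, 5, 13, 8, 11, 5, 5, 10, 8, 8, 11, 10]
j=2: 13>10, skip
j=3: 8≤10, i=2, swap(2,3) ⇒ [10, 5, 8, 13, 11, 5, 5, 10, 8, 8, 11, 10]
j=4: 11>10, skip
j=5: 5≤10, i=3, swap(3,5) ⇒ [10, 5, 8, 5, 11, 13, 5, 10, 8, 8, 11, 10]
j=6: 5≤10, i=4, swap(4,6) ⇒ [10, 5, 8, 5, 5, 13, 11, 10, 8, 8, 11, 10]
j=7: 10≤10, i=5, swap(5,7) ⇒ [10, 5, 8, 5, 5, 10, 11, 13, 8, 8, 11, 10]
j=8: 8≤10, i=6, swap(6,8) ⇒ [10, 5, 8, 5, 5, 10, 8, 13, 11, 8, 11, 10]
j=9: 8≤10, i=7, swap(7,9) ⇒ [10, 5, 8, 5, 5, 10, 8, 8, 11, 13, 11, 10]
(after j=9) v = [10, 5, 8, 5, 5, 10, 8, 8, 11, 13, 11, 10]

[10, 5, 8, 5, 5, 10, 8, 8, 11, 13, 11, 10]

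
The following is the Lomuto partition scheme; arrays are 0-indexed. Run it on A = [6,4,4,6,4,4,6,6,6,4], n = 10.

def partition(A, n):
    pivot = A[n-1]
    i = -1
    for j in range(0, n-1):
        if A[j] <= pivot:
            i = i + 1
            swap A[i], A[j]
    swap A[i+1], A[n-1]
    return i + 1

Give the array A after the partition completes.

[4,4,4,4,4,6,6,6,6,6]

pivot = A[9] = 4; i = -1
j=0: A[0]=6 > 4 → no swap
j=1: A[1]=4 ≤ 4 → i=0, swap A[0],A[1] → [4,6,4,6,4,4,6,6,6,4]
j=2: A[2]=4 ≤ 4 → i=1, swap A[1],A[2] → [4,4,6,6,4,4,6,6,6,4]
j=3: A[3]=6 > 4 → no swap
j=4: A[4]=4 ≤ 4 → i=2, swap A[2],A[4] → [4,4,4,6,6,4,6,6,6,4]
j=5: A[5]=4 ≤ 4 → i=3, swap A[3],A[5] → [4,4,4,4,6,6,6,6,6,4]
j=6: A[6]=6 > 4 → no swap
j=7: A[7]=6 > 4 → no swap
j=8: A[8]=6 > 4 → no swap
final swap A[4],A[9] → [4,4,4,4,4,6,6,6,6,6]; return 4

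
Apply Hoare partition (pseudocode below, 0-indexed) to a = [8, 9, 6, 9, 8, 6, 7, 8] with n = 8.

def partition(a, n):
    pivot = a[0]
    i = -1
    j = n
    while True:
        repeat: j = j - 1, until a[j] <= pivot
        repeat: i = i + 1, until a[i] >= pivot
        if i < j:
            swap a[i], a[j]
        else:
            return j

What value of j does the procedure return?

4

pivot=8
j stops at 7 (8), i stops at 0 (8); swap ⇒ [8, 9, 6, 9, 8, 6, 7, 8]
j stops at 6 (7), i stops at 1 (9); swap ⇒ [8, 7, 6, 9, 8, 6, 9, 8]
j stops at 5 (6), i stops at 3 (9); swap ⇒ [8, 7, 6, 6, 8, 9, 9, 8]
j stops at 4, i stops at 4; i≥j ⇒ return 4. a=[8, 7, 6, 6, 8, 9, 9, 8]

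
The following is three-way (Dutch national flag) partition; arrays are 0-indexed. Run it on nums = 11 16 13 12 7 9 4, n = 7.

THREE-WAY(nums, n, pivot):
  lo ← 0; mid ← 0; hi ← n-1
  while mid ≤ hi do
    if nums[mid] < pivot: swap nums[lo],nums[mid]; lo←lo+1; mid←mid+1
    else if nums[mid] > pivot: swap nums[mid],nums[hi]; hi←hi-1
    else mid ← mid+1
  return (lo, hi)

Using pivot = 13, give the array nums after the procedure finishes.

11 4 12 7 9 13 16

pivot = 13; lo=0, mid=0, hi=6
nums[mid]=11<13: swap nums[0],nums[0]; lo=1,mid=1 → 11 16 13 12 7 9 4
nums[mid]=16>13: swap nums[1],nums[6]; hi=5 → 11 4 13 12 7 9 16
nums[mid]=4<13: swap nums[1],nums[1]; lo=2,mid=2 → 11 4 13 12 7 9 16
nums[mid]=13=13: mid=3
nums[mid]=12<13: swap nums[2],nums[3]; lo=3,mid=4 → 11 4 12 13 7 9 16
nums[mid]=7<13: swap nums[3],nums[4]; lo=4,mid=5 → 11 4 12 7 13 9 16
nums[mid]=9<13: swap nums[4],nums[5]; lo=5,mid=6 → 11 4 12 7 9 13 16
end: lo=5, hi=5; nums = 11 4 12 7 9 13 16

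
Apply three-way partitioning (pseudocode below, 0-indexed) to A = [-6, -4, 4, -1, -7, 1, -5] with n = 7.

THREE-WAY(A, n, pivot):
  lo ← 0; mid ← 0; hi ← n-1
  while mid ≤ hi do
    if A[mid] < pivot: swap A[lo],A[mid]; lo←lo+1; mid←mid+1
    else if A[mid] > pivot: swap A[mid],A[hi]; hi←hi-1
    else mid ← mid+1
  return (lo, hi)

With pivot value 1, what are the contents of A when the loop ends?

[-6, -4, -5, -1, -7, 1, 4]

pivot = 1; lo=0, mid=0, hi=6
A[mid]=-6<1: swap A[0],A[0]; lo=1,mid=1 → [-6, -4, 4, -1, -7, 1, -5]
A[mid]=-4<1: swap A[1],A[1]; lo=2,mid=2 → [-6, -4, 4, -1, -7, 1, -5]
A[mid]=4>1: swap A[2],A[6]; hi=5 → [-6, -4, -5, -1, -7, 1, 4]
A[mid]=-5<1: swap A[2],A[2]; lo=3,mid=3 → [-6, -4, -5, -1, -7, 1, 4]
A[mid]=-1<1: swap A[3],A[3]; lo=4,mid=4 → [-6, -4, -5, -1, -7, 1, 4]
A[mid]=-7<1: swap A[4],A[4]; lo=5,mid=5 → [-6, -4, -5, -1, -7, 1, 4]
A[mid]=1=1: mid=6
end: lo=5, hi=5; A = [-6, -4, -5, -1, -7, 1, 4]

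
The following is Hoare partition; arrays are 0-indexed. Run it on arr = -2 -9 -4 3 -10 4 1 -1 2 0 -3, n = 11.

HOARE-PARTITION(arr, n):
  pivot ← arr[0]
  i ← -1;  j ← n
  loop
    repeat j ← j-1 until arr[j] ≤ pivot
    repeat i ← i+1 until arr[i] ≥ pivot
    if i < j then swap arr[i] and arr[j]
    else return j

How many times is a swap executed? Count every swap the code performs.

2

pivot = arr[0] = -2; i = -1, j = 11
j→10 (arr[10]=-3≤-2), i→0 (arr[0]=-2≥-2); i<j, swap → -3 -9 -4 3 -10 4 1 -1 2 0 -2
j→4 (arr[4]=-10≤-2), i→3 (arr[3]=3≥-2); i<j, swap → -3 -9 -4 -10 3 4 1 -1 2 0 -2
j→3, i→4; i≥j, return j=3. arr = -3 -9 -4 -10 3 4 1 -1 2 0 -2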